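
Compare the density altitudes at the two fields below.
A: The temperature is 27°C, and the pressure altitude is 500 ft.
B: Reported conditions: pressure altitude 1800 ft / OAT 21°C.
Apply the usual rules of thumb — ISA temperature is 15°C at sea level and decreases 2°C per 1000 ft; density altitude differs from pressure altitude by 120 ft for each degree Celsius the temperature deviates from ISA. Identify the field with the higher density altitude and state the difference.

A: ISA temp = 14°C, deviation +13°C, DA = 500 + 120 × 13 = 2060 ft.
B: ISA temp = 11.4°C, deviation +9.6°C, DA = 1800 + 120 × 9.6 = 2952 ft.
B is higher by 2952 − 2060 = 892 ft.

B by 892 ft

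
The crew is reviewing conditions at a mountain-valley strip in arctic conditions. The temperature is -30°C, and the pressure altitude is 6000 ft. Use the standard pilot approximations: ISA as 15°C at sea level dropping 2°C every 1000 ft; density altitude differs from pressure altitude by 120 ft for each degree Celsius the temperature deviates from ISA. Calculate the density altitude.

2040 ft

ISA temperature at 6000 ft = 15 − 2 × (6000/1000) = 3°C.
ISA deviation = -30 − 3 = -33°C.
Density altitude = 6000 + 120 × (-33) = 6000 + (-3960) = 2040 ft.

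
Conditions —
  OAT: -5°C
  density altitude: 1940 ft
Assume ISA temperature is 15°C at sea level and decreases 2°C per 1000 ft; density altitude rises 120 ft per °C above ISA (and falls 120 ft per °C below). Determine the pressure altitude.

3500 ft

DA = PA + 120 × (OAT − (15 − 2·PA/1000)) = PA + 120·OAT − 1800 + 0.24·PA = 1.24·PA + 120·OAT − 1800.
So 1.24·PA = 1940 − 120 × (-5) + 1800 = 4340.
PA = 4340 / 1.24 = 3500 ft.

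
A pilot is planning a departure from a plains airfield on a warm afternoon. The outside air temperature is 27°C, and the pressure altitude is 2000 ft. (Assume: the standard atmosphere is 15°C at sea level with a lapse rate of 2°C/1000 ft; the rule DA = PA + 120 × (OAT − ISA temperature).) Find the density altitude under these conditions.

3920 ft

ISA temperature at 2000 ft = 15 − 2 × (2000/1000) = 11°C.
ISA deviation = 27 − 11 = +16°C.
Density altitude = 2000 + 120 × (16) = 2000 + (+1920) = 3920 ft.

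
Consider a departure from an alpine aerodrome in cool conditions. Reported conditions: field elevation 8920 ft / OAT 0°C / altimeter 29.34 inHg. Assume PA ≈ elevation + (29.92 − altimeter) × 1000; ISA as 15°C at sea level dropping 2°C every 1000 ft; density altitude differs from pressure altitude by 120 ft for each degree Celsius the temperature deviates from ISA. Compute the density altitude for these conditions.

9980 ft

Pressure altitude = 8920 + (29.92 − 29.34) × 1000 = 8920 + (+580) = 9500 ft.
ISA temperature at 9500 ft = 15 − 2 × (9500/1000) = -4°C.
ISA deviation = 0 − (-4) = +4°C.
Density altitude = 9500 + 120 × (4) = 9980 ft.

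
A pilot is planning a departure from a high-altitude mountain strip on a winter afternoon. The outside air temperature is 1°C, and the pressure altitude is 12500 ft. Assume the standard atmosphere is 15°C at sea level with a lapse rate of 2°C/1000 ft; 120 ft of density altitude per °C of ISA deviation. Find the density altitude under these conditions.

ISA temperature at 12500 ft = 15 − 2 × (12500/1000) = -10°C.
ISA deviation = 1 − (-10) = +11°C.
Density altitude = 12500 + 120 × (11) = 12500 + (+1320) = 13820 ft.

13820 ft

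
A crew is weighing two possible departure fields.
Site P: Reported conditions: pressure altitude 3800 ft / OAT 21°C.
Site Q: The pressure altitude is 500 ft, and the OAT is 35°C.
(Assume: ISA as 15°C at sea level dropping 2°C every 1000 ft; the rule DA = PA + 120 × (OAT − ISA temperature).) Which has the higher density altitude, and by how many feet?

Site P by 2412 ft

Site P: ISA temp = 7.4°C, deviation +13.6°C, DA = 3800 + 120 × 13.6 = 5432 ft.
Site Q: ISA temp = 14°C, deviation +21°C, DA = 500 + 120 × 21 = 3020 ft.
Site P is higher by 5432 − 3020 = 2412 ft.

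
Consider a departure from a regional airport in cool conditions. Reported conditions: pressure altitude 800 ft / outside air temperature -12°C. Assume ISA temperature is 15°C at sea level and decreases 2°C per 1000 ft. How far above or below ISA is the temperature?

ISA temperature at 800 ft = 15 − 2 × (800/1000) = 13.4°C.
Deviation = OAT − ISA = -12 − 13.4 = -25.4°C.

ISA-25.4°C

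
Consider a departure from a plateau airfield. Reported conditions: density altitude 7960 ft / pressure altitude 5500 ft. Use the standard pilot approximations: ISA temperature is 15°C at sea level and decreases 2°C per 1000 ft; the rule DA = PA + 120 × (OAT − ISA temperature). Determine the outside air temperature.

Density altitude − pressure altitude = 7960 − 5500 = +2460 ft.
At 120 ft/°C that is an ISA deviation of 2460/120 = +20.5°C.
ISA temperature at 5500 ft = 15 − 2 × (5500/1000) = 4°C.
OAT = ISA + deviation = 4 + (+20.5) = 24.5°C.

24.5°C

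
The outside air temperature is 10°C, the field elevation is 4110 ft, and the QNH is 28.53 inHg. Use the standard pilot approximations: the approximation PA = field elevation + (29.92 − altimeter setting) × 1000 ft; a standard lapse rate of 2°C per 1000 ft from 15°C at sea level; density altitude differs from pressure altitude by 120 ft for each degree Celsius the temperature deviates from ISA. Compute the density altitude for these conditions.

Pressure altitude = 4110 + (29.92 − 28.53) × 1000 = 4110 + (+1390) = 5500 ft.
ISA temperature at 5500 ft = 15 − 2 × (5500/1000) = 4°C.
ISA deviation = 10 − 4 = +6°C.
Density altitude = 5500 + 120 × (6) = 6220 ft.

6220 ft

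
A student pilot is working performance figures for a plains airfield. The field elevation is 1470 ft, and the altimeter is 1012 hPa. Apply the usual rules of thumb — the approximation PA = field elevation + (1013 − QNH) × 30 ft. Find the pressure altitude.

1500 ft

Pressure correction = (1013 − 1012) × 30 = +30 ft.
Pressure altitude = 1470 + (+30) = 1500 ft.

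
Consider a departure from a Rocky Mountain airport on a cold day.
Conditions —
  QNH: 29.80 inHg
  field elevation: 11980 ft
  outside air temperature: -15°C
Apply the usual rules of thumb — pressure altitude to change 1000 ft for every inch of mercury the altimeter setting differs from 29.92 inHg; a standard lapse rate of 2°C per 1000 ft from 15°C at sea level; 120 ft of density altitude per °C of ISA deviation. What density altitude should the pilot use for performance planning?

11404 ft

Pressure altitude = 11980 + (29.92 − 29.80) × 1000 = 11980 + (+120) = 12100 ft.
ISA temperature at 12100 ft = 15 − 2 × (12100/1000) = -9.2°C.
ISA deviation = -15 − (-9.2) = -5.8°C.
Density altitude = 12100 + 120 × (-5.8) = 11404 ft.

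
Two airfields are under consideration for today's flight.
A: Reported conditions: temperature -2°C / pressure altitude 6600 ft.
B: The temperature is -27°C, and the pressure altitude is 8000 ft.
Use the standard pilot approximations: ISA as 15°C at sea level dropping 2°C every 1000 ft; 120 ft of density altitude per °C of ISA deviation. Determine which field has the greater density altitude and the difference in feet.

A by 1264 ft

A: ISA temp = 1.8°C, deviation -3.8°C, DA = 6600 + 120 × (-3.8) = 6144 ft.
B: ISA temp = -1°C, deviation -26°C, DA = 8000 + 120 × (-26) = 4880 ft.
A is higher by 6144 − 4880 = 1264 ft.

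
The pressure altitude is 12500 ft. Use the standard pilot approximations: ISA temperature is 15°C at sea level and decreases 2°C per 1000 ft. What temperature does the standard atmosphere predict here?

-10°C

ISA temperature = 15 − 2 × (12500/1000) = 15 − 25 = -10°C.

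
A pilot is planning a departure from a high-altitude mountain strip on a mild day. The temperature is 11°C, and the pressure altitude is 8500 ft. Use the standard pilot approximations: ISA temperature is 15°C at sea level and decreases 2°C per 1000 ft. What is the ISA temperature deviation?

ISA temperature at 8500 ft = 15 − 2 × (8500/1000) = -2°C.
Deviation = OAT − ISA = 11 − (-2) = +13°C.

ISA+13°C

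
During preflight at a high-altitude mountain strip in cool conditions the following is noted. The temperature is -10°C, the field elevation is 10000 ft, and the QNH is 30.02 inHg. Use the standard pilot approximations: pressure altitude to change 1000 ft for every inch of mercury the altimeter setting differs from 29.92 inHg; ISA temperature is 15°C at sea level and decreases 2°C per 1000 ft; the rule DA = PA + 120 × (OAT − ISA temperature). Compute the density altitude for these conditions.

Pressure altitude = 10000 + (29.92 − 30.02) × 1000 = 10000 + (-100) = 9900 ft.
ISA temperature at 9900 ft = 15 − 2 × (9900/1000) = -4.8°C.
ISA deviation = -10 − (-4.8) = -5.2°C.
Density altitude = 9900 + 120 × (-5.2) = 9276 ft.

9276 ft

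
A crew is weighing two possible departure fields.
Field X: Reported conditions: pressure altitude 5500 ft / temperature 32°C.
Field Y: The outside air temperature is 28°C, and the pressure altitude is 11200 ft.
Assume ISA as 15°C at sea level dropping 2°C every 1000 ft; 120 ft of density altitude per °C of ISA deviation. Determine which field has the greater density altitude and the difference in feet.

Field Y by 6588 ft

Field X: ISA temp = 4°C, deviation +28°C, DA = 5500 + 120 × 28 = 8860 ft.
Field Y: ISA temp = -7.4°C, deviation +35.4°C, DA = 11200 + 120 × 35.4 = 15448 ft.
Field Y is higher by 15448 − 8860 = 6588 ft.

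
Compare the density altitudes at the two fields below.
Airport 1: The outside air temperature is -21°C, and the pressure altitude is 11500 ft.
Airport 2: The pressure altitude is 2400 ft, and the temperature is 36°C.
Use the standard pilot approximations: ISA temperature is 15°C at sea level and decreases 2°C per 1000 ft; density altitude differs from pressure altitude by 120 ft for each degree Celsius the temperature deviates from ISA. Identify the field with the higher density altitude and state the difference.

Airport 1: ISA temp = -8°C, deviation -13°C, DA = 11500 + 120 × (-13) = 9940 ft.
Airport 2: ISA temp = 10.2°C, deviation +25.8°C, DA = 2400 + 120 × 25.8 = 5496 ft.
Airport 1 is higher by 9940 − 5496 = 4444 ft.

Airport 1 by 4444 ft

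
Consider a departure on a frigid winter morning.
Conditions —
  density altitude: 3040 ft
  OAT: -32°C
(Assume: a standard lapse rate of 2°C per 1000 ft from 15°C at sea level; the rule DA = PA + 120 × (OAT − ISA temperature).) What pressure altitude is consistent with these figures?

DA = PA + 120 × (OAT − (15 − 2·PA/1000)) = PA + 120·OAT − 1800 + 0.24·PA = 1.24·PA + 120·OAT − 1800.
So 1.24·PA = 3040 − 120 × (-32) + 1800 = 8680.
PA = 8680 / 1.24 = 7000 ft.

7000 ft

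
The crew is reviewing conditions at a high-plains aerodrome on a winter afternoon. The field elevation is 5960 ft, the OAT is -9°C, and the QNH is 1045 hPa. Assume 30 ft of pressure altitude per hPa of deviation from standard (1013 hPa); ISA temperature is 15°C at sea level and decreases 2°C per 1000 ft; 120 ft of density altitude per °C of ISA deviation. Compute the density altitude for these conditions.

Pressure altitude = 5960 + (1013 − 1045) × 30 = 5960 + (-960) = 5000 ft.
ISA temperature at 5000 ft = 15 − 2 × (5000/1000) = 5°C.
ISA deviation = -9 − 5 = -14°C.
Density altitude = 5000 + 120 × (-14) = 3320 ft.

3320 ft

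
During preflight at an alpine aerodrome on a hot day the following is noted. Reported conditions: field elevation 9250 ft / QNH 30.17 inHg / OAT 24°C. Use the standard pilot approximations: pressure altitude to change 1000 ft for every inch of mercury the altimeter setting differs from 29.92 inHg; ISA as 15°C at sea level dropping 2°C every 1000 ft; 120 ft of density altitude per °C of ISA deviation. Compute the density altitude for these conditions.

12240 ft

Pressure altitude = 9250 + (29.92 − 30.17) × 1000 = 9250 + (-250) = 9000 ft.
ISA temperature at 9000 ft = 15 − 2 × (9000/1000) = -3°C.
ISA deviation = 24 − (-3) = +27°C.
Density altitude = 9000 + 120 × (27) = 12240 ft.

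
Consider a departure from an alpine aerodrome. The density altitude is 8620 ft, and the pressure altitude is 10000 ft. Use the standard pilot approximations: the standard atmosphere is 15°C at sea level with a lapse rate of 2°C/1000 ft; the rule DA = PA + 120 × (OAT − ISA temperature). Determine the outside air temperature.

Density altitude − pressure altitude = 8620 − 10000 = -1380 ft.
At 120 ft/°C that is an ISA deviation of -1380/120 = -11.5°C.
ISA temperature at 10000 ft = 15 − 2 × (10000/1000) = -5°C.
OAT = ISA + deviation = -5 + (-11.5) = -16.5°C.

-16.5°C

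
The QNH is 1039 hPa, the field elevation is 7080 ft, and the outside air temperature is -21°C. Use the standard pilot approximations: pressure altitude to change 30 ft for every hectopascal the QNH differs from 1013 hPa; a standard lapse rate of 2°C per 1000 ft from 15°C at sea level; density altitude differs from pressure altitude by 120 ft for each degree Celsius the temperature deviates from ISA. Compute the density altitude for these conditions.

Pressure altitude = 7080 + (1013 − 1039) × 30 = 7080 + (-780) = 6300 ft.
ISA temperature at 6300 ft = 15 − 2 × (6300/1000) = 2.4°C.
ISA deviation = -21 − 2.4 = -23.4°C.
Density altitude = 6300 + 120 × (-23.4) = 3492 ft.

3492 ft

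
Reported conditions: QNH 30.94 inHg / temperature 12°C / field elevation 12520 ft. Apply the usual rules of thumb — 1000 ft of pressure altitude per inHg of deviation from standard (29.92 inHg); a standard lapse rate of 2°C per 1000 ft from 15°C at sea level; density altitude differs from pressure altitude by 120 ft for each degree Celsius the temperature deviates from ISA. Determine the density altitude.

13900 ft

Pressure altitude = 12520 + (29.92 − 30.94) × 1000 = 12520 + (-1020) = 11500 ft.
ISA temperature at 11500 ft = 15 − 2 × (11500/1000) = -8°C.
ISA deviation = 12 − (-8) = +20°C.
Density altitude = 11500 + 120 × (20) = 13900 ft.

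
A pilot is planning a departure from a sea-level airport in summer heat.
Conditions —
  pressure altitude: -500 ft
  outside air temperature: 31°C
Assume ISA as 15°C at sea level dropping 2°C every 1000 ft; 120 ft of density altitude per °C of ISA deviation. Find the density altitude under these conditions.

ISA temperature at -500 ft = 15 − 2 × (-500/1000) = 16°C.
ISA deviation = 31 − 16 = +15°C.
Density altitude = -500 + 120 × (15) = -500 + (+1800) = 1300 ft.

1300 ft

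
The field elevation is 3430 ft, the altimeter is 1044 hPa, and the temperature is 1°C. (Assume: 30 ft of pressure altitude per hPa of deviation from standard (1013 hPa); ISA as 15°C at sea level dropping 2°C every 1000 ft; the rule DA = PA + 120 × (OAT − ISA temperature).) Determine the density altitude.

1420 ft

Pressure altitude = 3430 + (1013 − 1044) × 30 = 3430 + (-930) = 2500 ft.
ISA temperature at 2500 ft = 15 − 2 × (2500/1000) = 10°C.
ISA deviation = 1 − 10 = -9°C.
Density altitude = 2500 + 120 × (-9) = 1420 ft.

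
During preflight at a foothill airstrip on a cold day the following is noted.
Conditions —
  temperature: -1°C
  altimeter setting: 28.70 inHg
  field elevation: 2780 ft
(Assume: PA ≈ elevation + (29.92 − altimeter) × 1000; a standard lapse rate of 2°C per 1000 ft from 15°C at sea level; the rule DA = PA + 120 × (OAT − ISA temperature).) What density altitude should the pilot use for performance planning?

Pressure altitude = 2780 + (29.92 − 28.70) × 1000 = 2780 + (+1220) = 4000 ft.
ISA temperature at 4000 ft = 15 − 2 × (4000/1000) = 7°C.
ISA deviation = -1 − 7 = -8°C.
Density altitude = 4000 + 120 × (-8) = 3040 ft.

3040 ft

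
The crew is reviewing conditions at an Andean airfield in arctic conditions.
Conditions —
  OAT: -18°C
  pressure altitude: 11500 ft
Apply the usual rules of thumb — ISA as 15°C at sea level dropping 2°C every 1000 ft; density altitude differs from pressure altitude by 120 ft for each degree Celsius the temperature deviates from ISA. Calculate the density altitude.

10300 ft

ISA temperature at 11500 ft = 15 − 2 × (11500/1000) = -8°C.
ISA deviation = -18 − (-8) = -10°C.
Density altitude = 11500 + 120 × (-10) = 11500 + (-1200) = 10300 ft.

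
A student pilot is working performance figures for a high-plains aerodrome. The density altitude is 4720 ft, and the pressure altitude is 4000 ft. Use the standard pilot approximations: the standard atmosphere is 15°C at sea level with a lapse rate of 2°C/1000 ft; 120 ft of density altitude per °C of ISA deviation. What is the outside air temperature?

Density altitude − pressure altitude = 4720 − 4000 = +720 ft.
At 120 ft/°C that is an ISA deviation of 720/120 = +6°C.
ISA temperature at 4000 ft = 15 − 2 × (4000/1000) = 7°C.
OAT = ISA + deviation = 7 + (+6) = 13°C.

13°C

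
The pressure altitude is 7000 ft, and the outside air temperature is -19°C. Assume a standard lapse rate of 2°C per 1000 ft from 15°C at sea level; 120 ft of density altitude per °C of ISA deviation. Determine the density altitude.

4600 ft

ISA temperature at 7000 ft = 15 − 2 × (7000/1000) = 1°C.
ISA deviation = -19 − 1 = -20°C.
Density altitude = 7000 + 120 × (-20) = 7000 + (-2400) = 4600 ft.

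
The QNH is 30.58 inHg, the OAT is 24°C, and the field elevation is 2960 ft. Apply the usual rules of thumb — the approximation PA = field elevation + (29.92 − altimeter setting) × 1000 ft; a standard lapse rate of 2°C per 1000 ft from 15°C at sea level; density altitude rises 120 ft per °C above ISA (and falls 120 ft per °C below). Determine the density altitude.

3932 ft

Pressure altitude = 2960 + (29.92 − 30.58) × 1000 = 2960 + (-660) = 2300 ft.
ISA temperature at 2300 ft = 15 − 2 × (2300/1000) = 10.4°C.
ISA deviation = 24 − 10.4 = +13.6°C.
Density altitude = 2300 + 120 × (13.6) = 3932 ft.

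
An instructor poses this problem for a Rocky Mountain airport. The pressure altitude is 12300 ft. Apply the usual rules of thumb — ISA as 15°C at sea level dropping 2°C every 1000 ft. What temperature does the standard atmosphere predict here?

-9.6°C

ISA temperature = 15 − 2 × (12300/1000) = 15 − 24.6 = -9.6°C.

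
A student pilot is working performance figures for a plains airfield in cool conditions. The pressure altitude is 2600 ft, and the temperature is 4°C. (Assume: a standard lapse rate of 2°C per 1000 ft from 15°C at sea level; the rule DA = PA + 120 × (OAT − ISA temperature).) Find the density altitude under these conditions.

1904 ft

ISA temperature at 2600 ft = 15 − 2 × (2600/1000) = 9.8°C.
ISA deviation = 4 − 9.8 = -5.8°C.
Density altitude = 2600 + 120 × (-5.8) = 2600 + (-696) = 1904 ft.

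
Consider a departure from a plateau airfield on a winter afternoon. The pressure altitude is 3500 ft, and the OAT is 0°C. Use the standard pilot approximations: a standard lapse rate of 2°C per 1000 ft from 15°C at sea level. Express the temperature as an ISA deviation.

ISA temperature at 3500 ft = 15 − 2 × (3500/1000) = 8°C.
Deviation = OAT − ISA = 0 − 8 = -8°C.

ISA-8°C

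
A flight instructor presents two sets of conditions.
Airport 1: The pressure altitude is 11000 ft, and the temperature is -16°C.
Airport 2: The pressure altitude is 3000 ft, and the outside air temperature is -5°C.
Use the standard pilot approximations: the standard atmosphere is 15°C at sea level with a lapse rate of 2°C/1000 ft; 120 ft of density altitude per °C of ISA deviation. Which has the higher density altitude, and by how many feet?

Airport 1: ISA temp = -7°C, deviation -9°C, DA = 11000 + 120 × (-9) = 9920 ft.
Airport 2: ISA temp = 9°C, deviation -14°C, DA = 3000 + 120 × (-14) = 1320 ft.
Airport 1 is higher by 9920 − 1320 = 8600 ft.

Airport 1 by 8600 ft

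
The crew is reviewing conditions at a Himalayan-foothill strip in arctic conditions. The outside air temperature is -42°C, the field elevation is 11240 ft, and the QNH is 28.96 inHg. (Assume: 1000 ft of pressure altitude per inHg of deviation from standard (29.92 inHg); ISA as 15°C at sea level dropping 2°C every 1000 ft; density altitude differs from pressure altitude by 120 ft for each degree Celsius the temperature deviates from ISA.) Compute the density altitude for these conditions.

Pressure altitude = 11240 + (29.92 − 28.96) × 1000 = 11240 + (+960) = 12200 ft.
ISA temperature at 12200 ft = 15 − 2 × (12200/1000) = -9.4°C.
ISA deviation = -42 − (-9.4) = -32.6°C.
Density altitude = 12200 + 120 × (-32.6) = 8288 ft.

8288 ft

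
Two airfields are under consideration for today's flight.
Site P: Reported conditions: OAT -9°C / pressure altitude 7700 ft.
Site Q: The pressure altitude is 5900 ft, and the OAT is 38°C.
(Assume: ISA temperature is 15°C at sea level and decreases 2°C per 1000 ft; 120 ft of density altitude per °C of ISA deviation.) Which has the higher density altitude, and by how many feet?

Site P: ISA temp = -0.4°C, deviation -8.6°C, DA = 7700 + 120 × (-8.6) = 6668 ft.
Site Q: ISA temp = 3.2°C, deviation +34.8°C, DA = 5900 + 120 × 34.8 = 10076 ft.
Site Q is higher by 10076 − 6668 = 3408 ft.

Site Q by 3408 ft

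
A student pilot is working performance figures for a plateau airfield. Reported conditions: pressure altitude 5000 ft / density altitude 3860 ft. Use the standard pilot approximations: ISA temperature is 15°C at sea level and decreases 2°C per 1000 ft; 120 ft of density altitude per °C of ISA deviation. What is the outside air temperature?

-4.5°C

Density altitude − pressure altitude = 3860 − 5000 = -1140 ft.
At 120 ft/°C that is an ISA deviation of -1140/120 = -9.5°C.
ISA temperature at 5000 ft = 15 − 2 × (5000/1000) = 5°C.
OAT = ISA + deviation = 5 + (-9.5) = -4.5°C.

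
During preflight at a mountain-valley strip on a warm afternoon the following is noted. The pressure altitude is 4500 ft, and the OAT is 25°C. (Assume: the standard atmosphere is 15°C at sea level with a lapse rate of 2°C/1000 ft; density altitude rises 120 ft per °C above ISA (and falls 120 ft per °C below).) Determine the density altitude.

ISA temperature at 4500 ft = 15 − 2 × (4500/1000) = 6°C.
ISA deviation = 25 − 6 = +19°C.
Density altitude = 4500 + 120 × (19) = 4500 + (+2280) = 6780 ft.

6780 ft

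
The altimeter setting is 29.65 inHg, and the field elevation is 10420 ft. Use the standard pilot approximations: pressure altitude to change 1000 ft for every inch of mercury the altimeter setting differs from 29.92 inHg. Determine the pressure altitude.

10690 ft

Pressure correction = (29.92 − 29.65) × 1000 = +270 ft.
Pressure altitude = 10420 + (+270) = 10690 ft.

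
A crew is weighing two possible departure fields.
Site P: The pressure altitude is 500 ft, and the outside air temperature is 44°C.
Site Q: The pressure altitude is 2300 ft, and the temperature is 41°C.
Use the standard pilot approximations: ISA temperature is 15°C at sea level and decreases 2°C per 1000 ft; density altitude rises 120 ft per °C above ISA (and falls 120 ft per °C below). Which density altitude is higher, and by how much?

Site Q by 1872 ft

Site P: ISA temp = 14°C, deviation +30°C, DA = 500 + 120 × 30 = 4100 ft.
Site Q: ISA temp = 10.4°C, deviation +30.6°C, DA = 2300 + 120 × 30.6 = 5972 ft.
Site Q is higher by 5972 − 4100 = 1872 ft.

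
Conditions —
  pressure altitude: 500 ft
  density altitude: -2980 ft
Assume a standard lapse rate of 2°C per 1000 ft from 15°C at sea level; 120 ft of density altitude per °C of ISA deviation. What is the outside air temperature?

Density altitude − pressure altitude = -2980 − 500 = -3480 ft.
At 120 ft/°C that is an ISA deviation of -3480/120 = -29°C.
ISA temperature at 500 ft = 15 − 2 × (500/1000) = 14°C.
OAT = ISA + deviation = 14 + (-29) = -15°C.

-15°C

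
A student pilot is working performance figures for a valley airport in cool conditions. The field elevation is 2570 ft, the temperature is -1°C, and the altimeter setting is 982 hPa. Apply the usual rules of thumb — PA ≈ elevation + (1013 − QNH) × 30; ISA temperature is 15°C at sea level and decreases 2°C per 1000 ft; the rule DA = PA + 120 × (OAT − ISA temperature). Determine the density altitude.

2420 ft

Pressure altitude = 2570 + (1013 − 982) × 30 = 2570 + (+930) = 3500 ft.
ISA temperature at 3500 ft = 15 − 2 × (3500/1000) = 8°C.
ISA deviation = -1 − 8 = -9°C.
Density altitude = 3500 + 120 × (-9) = 2420 ft.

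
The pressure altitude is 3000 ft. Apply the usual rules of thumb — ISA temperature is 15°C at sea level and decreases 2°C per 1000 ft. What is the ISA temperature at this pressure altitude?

9°C

ISA temperature = 15 − 2 × (3000/1000) = 15 − 6 = 9°C.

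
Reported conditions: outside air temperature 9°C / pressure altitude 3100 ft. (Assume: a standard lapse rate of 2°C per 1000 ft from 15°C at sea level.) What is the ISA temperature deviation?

ISA+0.2°C

ISA temperature at 3100 ft = 15 − 2 × (3100/1000) = 8.8°C.
Deviation = OAT − ISA = 9 − 8.8 = +0.2°C.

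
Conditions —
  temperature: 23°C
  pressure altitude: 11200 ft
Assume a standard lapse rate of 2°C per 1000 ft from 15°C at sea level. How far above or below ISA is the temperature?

ISA+30.4°C

ISA temperature at 11200 ft = 15 − 2 × (11200/1000) = -7.4°C.
Deviation = OAT − ISA = 23 − (-7.4) = +30.4°C.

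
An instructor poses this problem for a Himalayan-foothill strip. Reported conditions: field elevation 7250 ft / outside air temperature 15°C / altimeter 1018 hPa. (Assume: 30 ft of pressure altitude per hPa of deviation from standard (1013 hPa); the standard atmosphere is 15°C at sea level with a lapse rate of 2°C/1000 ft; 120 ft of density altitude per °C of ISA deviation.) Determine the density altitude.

8804 ft

Pressure altitude = 7250 + (1013 − 1018) × 30 = 7250 + (-150) = 7100 ft.
ISA temperature at 7100 ft = 15 − 2 × (7100/1000) = 0.8°C.
ISA deviation = 15 − 0.8 = +14.2°C.
Density altitude = 7100 + 120 × (14.2) = 8804 ft.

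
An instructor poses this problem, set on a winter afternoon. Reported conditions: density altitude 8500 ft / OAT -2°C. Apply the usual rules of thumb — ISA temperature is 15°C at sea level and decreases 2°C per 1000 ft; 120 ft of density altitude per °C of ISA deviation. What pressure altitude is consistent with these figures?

DA = PA + 120 × (OAT − (15 − 2·PA/1000)) = PA + 120·OAT − 1800 + 0.24·PA = 1.24·PA + 120·OAT − 1800.
So 1.24·PA = 8500 − 120 × (-2) + 1800 = 10540.
PA = 10540 / 1.24 = 8500 ft.

8500 ft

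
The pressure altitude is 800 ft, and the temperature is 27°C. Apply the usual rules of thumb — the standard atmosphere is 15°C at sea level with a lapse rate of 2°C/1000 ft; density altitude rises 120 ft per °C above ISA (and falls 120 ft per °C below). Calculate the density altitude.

ISA temperature at 800 ft = 15 − 2 × (800/1000) = 13.4°C.
ISA deviation = 27 − 13.4 = +13.6°C.
Density altitude = 800 + 120 × (13.6) = 800 + (+1632) = 2432 ft.

2432 ft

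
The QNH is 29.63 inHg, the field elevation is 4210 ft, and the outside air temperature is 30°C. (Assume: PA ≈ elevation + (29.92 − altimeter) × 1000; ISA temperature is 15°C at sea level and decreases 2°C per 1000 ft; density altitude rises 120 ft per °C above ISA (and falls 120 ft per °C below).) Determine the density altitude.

7380 ft

Pressure altitude = 4210 + (29.92 − 29.63) × 1000 = 4210 + (+290) = 4500 ft.
ISA temperature at 4500 ft = 15 − 2 × (4500/1000) = 6°C.
ISA deviation = 30 − 6 = +24°C.
Density altitude = 4500 + 120 × (24) = 7380 ft.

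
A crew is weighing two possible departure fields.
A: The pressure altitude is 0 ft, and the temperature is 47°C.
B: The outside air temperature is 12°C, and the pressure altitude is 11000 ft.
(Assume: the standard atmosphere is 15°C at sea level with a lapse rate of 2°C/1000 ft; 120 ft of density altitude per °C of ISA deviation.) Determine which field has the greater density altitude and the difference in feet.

B by 9440 ft

A: ISA temp = 15°C, deviation +32°C, DA = 0 + 120 × 32 = 3840 ft.
B: ISA temp = -7°C, deviation +19°C, DA = 11000 + 120 × 19 = 13280 ft.
B is higher by 13280 − 3840 = 9440 ft.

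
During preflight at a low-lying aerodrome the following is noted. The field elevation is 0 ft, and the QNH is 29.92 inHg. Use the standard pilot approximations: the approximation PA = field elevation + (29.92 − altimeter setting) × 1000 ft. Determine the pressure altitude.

Pressure correction = (29.92 − 29.92) × 1000 = 0 ft.
Pressure altitude = 0 + (0) = 0 ft.

0 ft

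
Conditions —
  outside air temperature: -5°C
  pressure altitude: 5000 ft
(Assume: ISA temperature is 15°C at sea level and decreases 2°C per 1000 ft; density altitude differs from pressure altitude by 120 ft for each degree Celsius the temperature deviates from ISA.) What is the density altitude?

ISA temperature at 5000 ft = 15 − 2 × (5000/1000) = 5°C.
ISA deviation = -5 − 5 = -10°C.
Density altitude = 5000 + 120 × (-10) = 5000 + (-1200) = 3800 ft.

3800 ft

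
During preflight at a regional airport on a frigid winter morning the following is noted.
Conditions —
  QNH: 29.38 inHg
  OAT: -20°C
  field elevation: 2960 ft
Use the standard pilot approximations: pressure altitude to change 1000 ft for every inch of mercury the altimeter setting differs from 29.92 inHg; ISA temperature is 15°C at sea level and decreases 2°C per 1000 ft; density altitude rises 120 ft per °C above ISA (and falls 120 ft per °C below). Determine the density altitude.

Pressure altitude = 2960 + (29.92 − 29.38) × 1000 = 2960 + (+540) = 3500 ft.
ISA temperature at 3500 ft = 15 − 2 × (3500/1000) = 8°C.
ISA deviation = -20 − 8 = -28°C.
Density altitude = 3500 + 120 × (-28) = 140 ft.

140 ft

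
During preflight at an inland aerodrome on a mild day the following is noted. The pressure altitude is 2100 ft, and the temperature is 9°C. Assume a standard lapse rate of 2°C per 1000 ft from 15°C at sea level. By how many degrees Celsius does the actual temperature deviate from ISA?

ISA-1.8°C

ISA temperature at 2100 ft = 15 − 2 × (2100/1000) = 10.8°C.
Deviation = OAT − ISA = 9 − 10.8 = -1.8°C.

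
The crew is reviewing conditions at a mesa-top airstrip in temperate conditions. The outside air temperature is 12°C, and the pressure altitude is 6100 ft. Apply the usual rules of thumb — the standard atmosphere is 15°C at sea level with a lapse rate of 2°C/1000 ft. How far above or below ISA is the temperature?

ISA+9.2°C

ISA temperature at 6100 ft = 15 − 2 × (6100/1000) = 2.8°C.
Deviation = OAT − ISA = 12 − 2.8 = +9.2°C.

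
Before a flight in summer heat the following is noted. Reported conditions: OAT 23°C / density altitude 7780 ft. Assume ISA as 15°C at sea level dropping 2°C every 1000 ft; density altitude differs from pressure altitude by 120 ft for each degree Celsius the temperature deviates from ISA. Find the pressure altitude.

5500 ft

DA = PA + 120 × (OAT − (15 − 2·PA/1000)) = PA + 120·OAT − 1800 + 0.24·PA = 1.24·PA + 120·OAT − 1800.
So 1.24·PA = 7780 − 120 × 23 + 1800 = 6820.
PA = 6820 / 1.24 = 5500 ft.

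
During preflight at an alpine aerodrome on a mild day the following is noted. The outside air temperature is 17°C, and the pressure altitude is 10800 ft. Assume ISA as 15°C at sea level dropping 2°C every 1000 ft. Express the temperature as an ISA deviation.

ISA+23.6°C

ISA temperature at 10800 ft = 15 − 2 × (10800/1000) = -6.6°C.
Deviation = OAT − ISA = 17 − (-6.6) = +23.6°C.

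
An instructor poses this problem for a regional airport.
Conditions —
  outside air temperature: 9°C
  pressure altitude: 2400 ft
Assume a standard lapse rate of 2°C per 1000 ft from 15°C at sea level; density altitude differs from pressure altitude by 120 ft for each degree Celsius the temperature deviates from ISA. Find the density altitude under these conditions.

2256 ft

ISA temperature at 2400 ft = 15 − 2 × (2400/1000) = 10.2°C.
ISA deviation = 9 − 10.2 = -1.2°C.
Density altitude = 2400 + 120 × (-1.2) = 2400 + (-144) = 2256 ft.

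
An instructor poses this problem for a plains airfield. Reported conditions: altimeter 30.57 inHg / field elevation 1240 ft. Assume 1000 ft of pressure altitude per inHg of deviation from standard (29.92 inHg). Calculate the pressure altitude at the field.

Pressure correction = (29.92 − 30.57) × 1000 = -650 ft.
Pressure altitude = 1240 + (-650) = 590 ft.

590 ft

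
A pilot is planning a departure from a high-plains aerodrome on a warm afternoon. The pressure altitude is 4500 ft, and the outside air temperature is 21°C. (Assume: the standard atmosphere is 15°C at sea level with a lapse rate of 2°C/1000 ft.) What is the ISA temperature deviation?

ISA+15°C

ISA temperature at 4500 ft = 15 − 2 × (4500/1000) = 6°C.
Deviation = OAT − ISA = 21 − 6 = +15°C.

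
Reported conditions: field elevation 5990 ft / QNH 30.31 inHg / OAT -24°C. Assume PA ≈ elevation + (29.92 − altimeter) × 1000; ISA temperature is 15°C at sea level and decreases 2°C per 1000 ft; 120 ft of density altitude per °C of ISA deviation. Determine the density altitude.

2264 ft

Pressure altitude = 5990 + (29.92 − 30.31) × 1000 = 5990 + (-390) = 5600 ft.
ISA temperature at 5600 ft = 15 − 2 × (5600/1000) = 3.8°C.
ISA deviation = -24 − 3.8 = -27.8°C.
Density altitude = 5600 + 120 × (-27.8) = 2264 ft.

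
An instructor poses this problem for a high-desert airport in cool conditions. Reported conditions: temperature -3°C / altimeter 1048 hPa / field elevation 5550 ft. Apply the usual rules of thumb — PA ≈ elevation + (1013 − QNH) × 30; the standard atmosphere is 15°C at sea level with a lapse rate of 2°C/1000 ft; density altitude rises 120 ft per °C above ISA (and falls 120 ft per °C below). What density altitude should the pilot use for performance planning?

3420 ft

Pressure altitude = 5550 + (1013 − 1048) × 30 = 5550 + (-1050) = 4500 ft.
ISA temperature at 4500 ft = 15 − 2 × (4500/1000) = 6°C.
ISA deviation = -3 − 6 = -9°C.
Density altitude = 4500 + 120 × (-9) = 3420 ft.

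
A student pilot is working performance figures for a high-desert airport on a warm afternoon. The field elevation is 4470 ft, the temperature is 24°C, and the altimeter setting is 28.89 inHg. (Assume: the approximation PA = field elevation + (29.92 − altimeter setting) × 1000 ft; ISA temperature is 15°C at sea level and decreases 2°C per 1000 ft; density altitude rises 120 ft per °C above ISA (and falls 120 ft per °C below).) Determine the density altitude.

Pressure altitude = 4470 + (29.92 − 28.89) × 1000 = 4470 + (+1030) = 5500 ft.
ISA temperature at 5500 ft = 15 − 2 × (5500/1000) = 4°C.
ISA deviation = 24 − 4 = +20°C.
Density altitude = 5500 + 120 × (20) = 7900 ft.

7900 ft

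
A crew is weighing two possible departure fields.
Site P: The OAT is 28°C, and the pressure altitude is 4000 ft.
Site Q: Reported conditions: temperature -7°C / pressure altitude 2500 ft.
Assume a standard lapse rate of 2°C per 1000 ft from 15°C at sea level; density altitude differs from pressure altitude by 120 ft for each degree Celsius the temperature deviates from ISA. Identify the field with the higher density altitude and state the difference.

Site P: ISA temp = 7°C, deviation +21°C, DA = 4000 + 120 × 21 = 6520 ft.
Site Q: ISA temp = 10°C, deviation -17°C, DA = 2500 + 120 × (-17) = 460 ft.
Site P is higher by 6520 − 460 = 6060 ft.

Site P by 6060 ft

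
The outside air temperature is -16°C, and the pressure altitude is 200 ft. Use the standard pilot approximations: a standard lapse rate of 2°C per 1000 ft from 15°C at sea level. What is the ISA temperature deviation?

ISA-30.6°C

ISA temperature at 200 ft = 15 − 2 × (200/1000) = 14.6°C.
Deviation = OAT − ISA = -16 − 14.6 = -30.6°C.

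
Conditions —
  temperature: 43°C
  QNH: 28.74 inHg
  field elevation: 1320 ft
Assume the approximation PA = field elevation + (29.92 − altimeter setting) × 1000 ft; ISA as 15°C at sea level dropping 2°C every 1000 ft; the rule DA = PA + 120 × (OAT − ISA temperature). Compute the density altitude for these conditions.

Pressure altitude = 1320 + (29.92 − 28.74) × 1000 = 1320 + (+1180) = 2500 ft.
ISA temperature at 2500 ft = 15 − 2 × (2500/1000) = 10°C.
ISA deviation = 43 − 10 = +33°C.
Density altitude = 2500 + 120 × (33) = 6460 ft.

6460 ft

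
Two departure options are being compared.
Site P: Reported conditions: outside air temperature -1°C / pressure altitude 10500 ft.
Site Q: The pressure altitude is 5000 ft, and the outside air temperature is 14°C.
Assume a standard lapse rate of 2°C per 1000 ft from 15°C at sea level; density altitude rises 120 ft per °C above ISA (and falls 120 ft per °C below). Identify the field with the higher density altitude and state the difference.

Site P: ISA temp = -6°C, deviation +5°C, DA = 10500 + 120 × 5 = 11100 ft.
Site Q: ISA temp = 5°C, deviation +9°C, DA = 5000 + 120 × 9 = 6080 ft.
Site P is higher by 11100 − 6080 = 5020 ft.

Site P by 5020 ft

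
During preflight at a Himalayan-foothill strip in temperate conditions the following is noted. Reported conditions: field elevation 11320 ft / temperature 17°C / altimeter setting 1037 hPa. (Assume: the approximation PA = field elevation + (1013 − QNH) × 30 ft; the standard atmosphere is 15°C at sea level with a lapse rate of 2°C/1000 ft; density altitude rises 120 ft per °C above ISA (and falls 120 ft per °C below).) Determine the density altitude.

13384 ft

Pressure altitude = 11320 + (1013 − 1037) × 30 = 11320 + (-720) = 10600 ft.
ISA temperature at 10600 ft = 15 − 2 × (10600/1000) = -6.2°C.
ISA deviation = 17 − (-6.2) = +23.2°C.
Density altitude = 10600 + 120 × (23.2) = 13384 ft.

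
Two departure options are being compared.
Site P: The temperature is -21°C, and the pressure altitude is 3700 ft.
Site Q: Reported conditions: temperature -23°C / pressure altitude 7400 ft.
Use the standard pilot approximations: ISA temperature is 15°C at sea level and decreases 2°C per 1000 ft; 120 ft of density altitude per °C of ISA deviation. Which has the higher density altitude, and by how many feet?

Site Q by 4348 ft

Site P: ISA temp = 7.6°C, deviation -28.6°C, DA = 3700 + 120 × (-28.6) = 268 ft.
Site Q: ISA temp = 0.2°C, deviation -23.2°C, DA = 7400 + 120 × (-23.2) = 4616 ft.
Site Q is higher by 4616 − 268 = 4348 ft.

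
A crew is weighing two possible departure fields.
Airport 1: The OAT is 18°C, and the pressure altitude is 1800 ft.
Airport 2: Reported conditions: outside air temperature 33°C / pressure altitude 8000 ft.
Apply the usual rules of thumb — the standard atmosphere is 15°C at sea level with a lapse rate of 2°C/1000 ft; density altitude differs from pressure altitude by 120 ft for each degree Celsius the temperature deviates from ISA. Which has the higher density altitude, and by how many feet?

Airport 2 by 9488 ft

Airport 1: ISA temp = 11.4°C, deviation +6.6°C, DA = 1800 + 120 × 6.6 = 2592 ft.
Airport 2: ISA temp = -1°C, deviation +34°C, DA = 8000 + 120 × 34 = 12080 ft.
Airport 2 is higher by 12080 − 2592 = 9488 ft.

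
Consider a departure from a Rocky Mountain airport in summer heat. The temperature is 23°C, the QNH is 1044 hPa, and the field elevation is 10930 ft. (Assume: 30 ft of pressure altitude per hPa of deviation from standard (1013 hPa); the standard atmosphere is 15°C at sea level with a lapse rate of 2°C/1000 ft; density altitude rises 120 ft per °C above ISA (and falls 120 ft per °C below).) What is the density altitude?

13360 ft

Pressure altitude = 10930 + (1013 − 1044) × 30 = 10930 + (-930) = 10000 ft.
ISA temperature at 10000 ft = 15 − 2 × (10000/1000) = -5°C.
ISA deviation = 23 − (-5) = +28°C.
Density altitude = 10000 + 120 × (28) = 13360 ft.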